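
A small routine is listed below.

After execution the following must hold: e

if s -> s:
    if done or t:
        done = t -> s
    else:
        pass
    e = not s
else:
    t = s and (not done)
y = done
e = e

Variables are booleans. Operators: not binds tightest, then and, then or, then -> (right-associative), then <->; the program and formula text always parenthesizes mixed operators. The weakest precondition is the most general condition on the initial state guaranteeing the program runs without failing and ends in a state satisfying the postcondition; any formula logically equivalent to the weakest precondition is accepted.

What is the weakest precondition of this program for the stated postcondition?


Working backward. After the program, e must hold.
Before e := e: e
Before y := done: e
Then branch requires ((done or t) -> (not s)) and ((not (done or t)) -> (not s)); else branch requires e.
Before the if: ((done or t) -> (not s)) and ((not (done or t)) -> (not s))
Answer: WP = ((done or t) -> (not s)) and ((not (done or t)) -> (not s))


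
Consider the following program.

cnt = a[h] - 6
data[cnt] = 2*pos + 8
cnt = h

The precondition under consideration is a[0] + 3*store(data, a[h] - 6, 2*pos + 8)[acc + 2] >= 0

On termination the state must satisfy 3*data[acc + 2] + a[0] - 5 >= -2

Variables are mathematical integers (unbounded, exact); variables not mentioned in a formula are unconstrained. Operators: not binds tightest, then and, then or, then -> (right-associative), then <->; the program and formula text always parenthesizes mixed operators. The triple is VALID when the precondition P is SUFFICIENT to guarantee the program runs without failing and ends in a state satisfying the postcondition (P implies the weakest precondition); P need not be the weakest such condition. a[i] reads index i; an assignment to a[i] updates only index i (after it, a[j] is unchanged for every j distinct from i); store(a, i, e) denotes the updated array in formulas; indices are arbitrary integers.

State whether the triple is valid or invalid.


Working backward. After the program, the postcondition 3*data[acc + 2] + a[0] - 5 >= -2 must hold; in canonical form it is a[0] + 3*data[acc + 2] >= 3.
Before cnt := h: a[0] + 3*data[acc + 2] >= 3
Before data[cnt] := 2*pos + 8: a[0] + 3*store(data, cnt, 2*pos + 8)[acc + 2] >= 3
Before cnt := a[h] - 6: a[0] + 3*store(data, a[h] - 6, 2*pos + 8)[acc + 2] >= 3
The weakest precondition is a[0] + 3*store(data, a[h] - 6, 2*pos + 8)[acc + 2] >= 3.
Check whether a[0] + 3*store(data, a[h] - 6, 2*pos + 8)[acc + 2] >= 0 implies it.
Countermodel: at the initial state a = {[0] = 2, [5] = 15215, [15209] = 4, elsewhere 4}, acc = 15207, data = {[0] = 3, [5] = 3, [15209] = 3, elsewhere 3}, h = 5, pos = -4, the precondition holds but the weakest precondition fails.
Answer: invalid


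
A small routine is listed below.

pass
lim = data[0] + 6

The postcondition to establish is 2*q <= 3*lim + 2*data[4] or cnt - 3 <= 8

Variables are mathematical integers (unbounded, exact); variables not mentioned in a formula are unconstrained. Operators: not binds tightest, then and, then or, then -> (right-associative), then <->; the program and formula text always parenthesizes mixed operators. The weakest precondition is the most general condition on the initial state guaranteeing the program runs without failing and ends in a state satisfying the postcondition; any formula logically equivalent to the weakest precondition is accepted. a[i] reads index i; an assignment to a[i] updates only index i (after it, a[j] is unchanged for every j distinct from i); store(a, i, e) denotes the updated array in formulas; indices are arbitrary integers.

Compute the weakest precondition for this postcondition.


Working backward. After the program, the postcondition 2*q <= 3*lim + 2*data[4] or cnt - 3 <= 8 must hold; in canonical form it is 2*q <= 2*data[4] + 3*lim or cnt <= 11.
Before lim := data[0] + 6: 2*q <= 3*data[0] + 2*data[4] + 18 or cnt <= 11
Before skip: 2*q <= 3*data[0] + 2*data[4] + 18 or cnt <= 11
Answer: WP = 2*q <= 3*data[0] + 2*data[4] + 18 or cnt <= 11


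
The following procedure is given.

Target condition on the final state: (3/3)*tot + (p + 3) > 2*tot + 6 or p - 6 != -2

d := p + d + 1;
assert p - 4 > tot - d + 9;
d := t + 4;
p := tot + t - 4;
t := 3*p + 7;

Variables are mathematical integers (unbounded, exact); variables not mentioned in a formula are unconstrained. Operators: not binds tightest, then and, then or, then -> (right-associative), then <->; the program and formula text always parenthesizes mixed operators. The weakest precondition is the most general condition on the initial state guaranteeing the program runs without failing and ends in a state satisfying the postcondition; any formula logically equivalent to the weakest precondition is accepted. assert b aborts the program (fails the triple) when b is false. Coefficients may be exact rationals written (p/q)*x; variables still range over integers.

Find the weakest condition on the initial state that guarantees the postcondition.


Working backward. After the program, the postcondition (3/3)*tot + (p + 3) > 2*tot + 6 or p - 6 != -2 must hold; in canonical form it is p > tot + 3 or p != 4.
Before t := 3*p + 7: p > tot + 3 or p != 4
Before p := tot + t - 4: t > 7 or t + tot != 8
Before d := t + 4: t > 7 or t + tot != 8
Before assert p - 4 > tot - d + 9: d + p > tot + 13 and (t > 7 or t + tot != 8)
Before d := p + d + 1: d + 2*p > tot + 12 and (t > 7 or t + tot != 8)
Answer: WP = d + 2*p > tot + 12 and (t > 7 or t + tot != 8)


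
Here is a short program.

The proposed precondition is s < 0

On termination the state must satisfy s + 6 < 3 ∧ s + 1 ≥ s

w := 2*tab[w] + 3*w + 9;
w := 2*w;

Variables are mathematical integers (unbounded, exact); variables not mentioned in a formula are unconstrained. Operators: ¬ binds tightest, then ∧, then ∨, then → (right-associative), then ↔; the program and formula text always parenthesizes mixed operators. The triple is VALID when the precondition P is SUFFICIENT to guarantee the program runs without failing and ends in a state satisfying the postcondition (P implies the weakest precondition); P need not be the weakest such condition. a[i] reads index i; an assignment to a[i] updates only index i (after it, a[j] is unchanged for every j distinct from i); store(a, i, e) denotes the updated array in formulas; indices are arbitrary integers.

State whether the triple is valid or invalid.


Working backward. After the program, the postcondition s + 6 < 3 ∧ s + 1 ≥ s must hold; in canonical form it is s < -3.
Before w := 2*w: s < -3
Before w := 2*tab[w] + 3*w + 9: s < -3
The weakest precondition is s < -3.
Check whether s < 0 implies it.
Countermodel: at the initial state s = -3, the precondition holds but the weakest precondition fails.
Answer: invalid


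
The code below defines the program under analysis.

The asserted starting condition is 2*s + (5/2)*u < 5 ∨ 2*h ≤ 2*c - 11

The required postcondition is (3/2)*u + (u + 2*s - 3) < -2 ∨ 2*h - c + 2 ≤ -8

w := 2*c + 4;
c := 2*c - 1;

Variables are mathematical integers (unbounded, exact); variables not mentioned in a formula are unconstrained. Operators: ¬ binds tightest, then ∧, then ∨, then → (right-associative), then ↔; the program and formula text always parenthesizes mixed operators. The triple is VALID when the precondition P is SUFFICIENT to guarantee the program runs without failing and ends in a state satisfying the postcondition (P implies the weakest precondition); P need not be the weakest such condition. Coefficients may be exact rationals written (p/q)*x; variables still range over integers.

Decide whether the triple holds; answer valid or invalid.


Working backward. After the program, the postcondition (3/2)*u + (u + 2*s - 3) < -2 ∨ 2*h - c + 2 ≤ -8 must hold; in canonical form it is 2*s + (5/2)*u < 1 ∨ 2*h ≤ c - 10.
Before c := 2*c - 1: 2*s + (5/2)*u < 1 ∨ 2*h ≤ 2*c - 11
Before w := 2*c + 4: 2*s + (5/2)*u < 1 ∨ 2*h ≤ 2*c - 11
The weakest precondition is 2*s + (5/2)*u < 1 ∨ 2*h ≤ 2*c - 11.
Check whether 2*s + (5/2)*u < 5 ∨ 2*h ≤ 2*c - 11 implies it.
Countermodel: at the initial state c = 0, h = 0, s = 3, u = -2, the precondition holds but the weakest precondition fails.
Answer: invalid


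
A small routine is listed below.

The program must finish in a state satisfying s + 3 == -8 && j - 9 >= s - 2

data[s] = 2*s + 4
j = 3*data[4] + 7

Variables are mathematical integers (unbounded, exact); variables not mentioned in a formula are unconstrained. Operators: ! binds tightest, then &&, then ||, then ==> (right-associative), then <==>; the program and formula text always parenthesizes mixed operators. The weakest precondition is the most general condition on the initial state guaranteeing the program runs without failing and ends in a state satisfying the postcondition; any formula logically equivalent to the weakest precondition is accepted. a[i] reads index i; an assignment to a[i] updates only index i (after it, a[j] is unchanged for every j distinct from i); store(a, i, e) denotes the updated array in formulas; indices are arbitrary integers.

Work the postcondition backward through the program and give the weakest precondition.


Working backward. After the program, the postcondition s + 3 == -8 && j - 9 >= s - 2 must hold; in canonical form it is s == -11 && j >= s + 7.
Before j := 3*data[4] + 7: s == -11 && 3*data[4] >= s
Before data[s] := 2*s + 4: s == -11 && 3*store(data, s, 2*s + 4)[4] >= s
Answer: WP = s == -11 && 3*store(data, s, 2*s + 4)[4] >= s


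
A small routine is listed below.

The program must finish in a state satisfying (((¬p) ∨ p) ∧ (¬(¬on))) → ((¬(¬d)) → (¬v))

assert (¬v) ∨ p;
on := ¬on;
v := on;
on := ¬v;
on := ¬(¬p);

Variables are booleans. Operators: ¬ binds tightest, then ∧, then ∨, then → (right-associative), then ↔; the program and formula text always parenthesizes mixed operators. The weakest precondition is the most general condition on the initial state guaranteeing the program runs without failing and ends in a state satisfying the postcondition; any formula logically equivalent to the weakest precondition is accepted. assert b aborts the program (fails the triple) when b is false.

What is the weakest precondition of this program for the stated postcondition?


Working backward. After the program, the postcondition (((¬p) ∨ p) ∧ (¬(¬on))) → ((¬(¬d)) → (¬v)) must hold; in canonical form it is on → (d → (¬v)).
Before on := ¬(¬p): p → (d → (¬v))
Before on := ¬v: p → (d → (¬v))
Before v := on: p → (d → (¬on))
Before on := ¬on: p → (d → on)
Before assert (¬v) ∨ p: ((¬v) ∨ p) ∧ (p → (d → on))
Answer: WP = ((¬v) ∨ p) ∧ (p → (d → on))


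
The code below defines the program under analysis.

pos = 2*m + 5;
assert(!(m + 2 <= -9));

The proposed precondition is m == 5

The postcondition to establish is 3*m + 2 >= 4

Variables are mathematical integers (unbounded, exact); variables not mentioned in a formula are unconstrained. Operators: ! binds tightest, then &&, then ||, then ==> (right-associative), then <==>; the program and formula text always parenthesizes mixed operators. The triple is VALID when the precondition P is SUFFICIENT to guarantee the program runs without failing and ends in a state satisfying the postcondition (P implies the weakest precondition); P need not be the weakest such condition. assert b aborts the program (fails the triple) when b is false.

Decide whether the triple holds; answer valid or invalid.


Working backward. After the program, the postcondition 3*m + 2 >= 4 must hold; in canonical form it is 3*m >= 2.
Before assert !(m + 2 <= -9): (!(m <= -11)) && 3*m >= 2
Before pos := 2*m + 5: (!(m <= -11)) && 3*m >= 2
The weakest precondition is (!(m <= -11)) && 3*m >= 2.
Check whether m == 5 implies it.
Every state satisfying the precondition satisfies the weakest precondition: the implication holds.
Answer: valid


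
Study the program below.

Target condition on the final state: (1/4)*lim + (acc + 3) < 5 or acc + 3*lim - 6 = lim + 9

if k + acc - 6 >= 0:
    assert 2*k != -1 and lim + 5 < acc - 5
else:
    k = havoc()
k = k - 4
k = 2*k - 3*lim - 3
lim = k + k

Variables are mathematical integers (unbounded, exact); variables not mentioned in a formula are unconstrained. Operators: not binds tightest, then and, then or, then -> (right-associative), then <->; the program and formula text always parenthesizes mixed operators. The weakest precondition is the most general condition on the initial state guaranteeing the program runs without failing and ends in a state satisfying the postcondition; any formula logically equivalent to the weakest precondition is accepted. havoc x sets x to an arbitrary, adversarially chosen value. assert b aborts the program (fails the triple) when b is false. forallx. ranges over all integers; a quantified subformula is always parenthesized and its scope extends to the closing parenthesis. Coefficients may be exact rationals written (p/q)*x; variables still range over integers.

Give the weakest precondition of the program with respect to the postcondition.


Working backward. After the program, the postcondition (1/4)*lim + (acc + 3) < 5 or acc + 3*lim - 6 = lim + 9 must hold; in canonical form it is acc + (1/4)*lim < 2 or acc + 2*lim = 15.
Before lim := k + k: acc + (1/2)*k < 2 or acc + 4*k = 15
Before k := 2*k - 3*lim - 3: acc + k < (3/2)*lim + 7/2 or acc + 8*k = 12*lim + 27
Before k := k - 4: acc + k < (3/2)*lim + 15/2 or acc + 8*k = 12*lim + 59
Then branch requires 2*k != -1 and lim < acc - 10 and (acc + k < (3/2)*lim + 15/2 or acc + 8*k = 12*lim + 59); else branch requires forall k_1. (acc + k_1 < (3/2)*lim + 15/2 or acc + 8*k_1 = 12*lim + 59).
Before the if: (acc + k >= 6 -> (2*k != -1 and lim < acc - 10 and (acc + k < (3/2)*lim + 15/2 or acc + 8*k = 12*lim + 59))) and ((not (acc + k >= 6)) -> (forall k_1. (acc + k_1 < (3/2)*lim + 15/2 or acc + 8*k_1 = 12*lim + 59)))
Answer: WP = (acc + k >= 6 -> (2*k != -1 and lim < acc - 10 and (acc + k < (3/2)*lim + 15/2 or acc + 8*k = 12*lim + 59))) and ((not (acc + k >= 6)) -> (forall k_1. (acc + k_1 < (3/2)*lim + 15/2 or acc + 8*k_1 = 12*lim + 59)))


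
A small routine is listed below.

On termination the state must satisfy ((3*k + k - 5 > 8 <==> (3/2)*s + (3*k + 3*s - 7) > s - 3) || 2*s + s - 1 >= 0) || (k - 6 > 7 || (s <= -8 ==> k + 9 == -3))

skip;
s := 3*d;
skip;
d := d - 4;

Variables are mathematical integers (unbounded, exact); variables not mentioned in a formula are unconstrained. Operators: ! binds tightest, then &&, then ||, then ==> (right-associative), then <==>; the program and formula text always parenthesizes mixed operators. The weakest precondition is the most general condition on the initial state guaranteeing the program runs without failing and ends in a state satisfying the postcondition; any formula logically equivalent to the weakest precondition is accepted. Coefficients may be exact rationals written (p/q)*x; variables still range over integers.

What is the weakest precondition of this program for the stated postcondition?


Working backward. After the program, the postcondition ((3*k + k - 5 > 8 <==> (3/2)*s + (3*k + 3*s - 7) > s - 3) || 2*s + s - 1 >= 0) || (k - 6 > 7 || (s <= -8 ==> k + 9 == -3)) must hold; in canonical form it is (4*k > 13 <==> 3*k + (7/2)*s > 4) || 3*s >= 1 || k > 13 || (s <= -8 ==> k == -12).
Before d := d - 4: (4*k > 13 <==> 3*k + (7/2)*s > 4) || 3*s >= 1 || k > 13 || (s <= -8 ==> k == -12)
Before skip: (4*k > 13 <==> 3*k + (7/2)*s > 4) || 3*s >= 1 || k > 13 || (s <= -8 ==> k == -12)
Before s := 3*d: (4*k > 13 <==> (21/2)*d + 3*k > 4) || 9*d >= 1 || k > 13 || (3*d <= -8 ==> k == -12)
Before skip: (4*k > 13 <==> (21/2)*d + 3*k > 4) || 9*d >= 1 || k > 13 || (3*d <= -8 ==> k == -12)
Answer: WP = (4*k > 13 <==> (21/2)*d + 3*k > 4) || 9*d >= 1 || k > 13 || (3*d <= -8 ==> k == -12)


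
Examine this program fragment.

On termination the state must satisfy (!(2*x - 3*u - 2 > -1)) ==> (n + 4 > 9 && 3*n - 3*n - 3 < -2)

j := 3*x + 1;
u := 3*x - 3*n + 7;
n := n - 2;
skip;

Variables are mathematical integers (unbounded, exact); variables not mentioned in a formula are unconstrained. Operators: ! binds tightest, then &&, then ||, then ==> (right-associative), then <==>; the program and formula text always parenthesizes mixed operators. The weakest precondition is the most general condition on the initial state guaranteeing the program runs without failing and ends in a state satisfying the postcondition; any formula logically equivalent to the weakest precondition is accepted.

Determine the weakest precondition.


Working backward. After the program, the postcondition (!(2*x - 3*u - 2 > -1)) ==> (n + 4 > 9 && 3*n - 3*n - 3 < -2) must hold; in canonical form it is (!(2*x > 3*u + 1)) ==> n > 5.
Before skip: (!(2*x > 3*u + 1)) ==> n > 5
Before n := n - 2: (!(2*x > 3*u + 1)) ==> n > 7
Before u := 3*x - 3*n + 7: (!(9*n > 7*x + 22)) ==> n > 7
Before j := 3*x + 1: (!(9*n > 7*x + 22)) ==> n > 7
Answer: WP = (!(9*n > 7*x + 22)) ==> n > 7


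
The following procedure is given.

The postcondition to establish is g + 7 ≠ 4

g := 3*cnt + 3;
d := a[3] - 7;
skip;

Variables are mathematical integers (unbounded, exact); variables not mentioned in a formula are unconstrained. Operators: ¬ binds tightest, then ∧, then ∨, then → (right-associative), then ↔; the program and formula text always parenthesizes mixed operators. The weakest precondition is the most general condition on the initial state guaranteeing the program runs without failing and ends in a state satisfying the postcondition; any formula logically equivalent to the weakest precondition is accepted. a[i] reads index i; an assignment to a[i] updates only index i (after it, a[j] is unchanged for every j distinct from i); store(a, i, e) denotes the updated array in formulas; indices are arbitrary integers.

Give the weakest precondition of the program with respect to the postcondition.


Working backward. After the program, the postcondition g + 7 ≠ 4 must hold; in canonical form it is g ≠ -3.
Before skip: g ≠ -3
Before d := a[3] - 7: g ≠ -3
Before g := 3*cnt + 3: 3*cnt ≠ -6
Answer: WP = 3*cnt ≠ -6


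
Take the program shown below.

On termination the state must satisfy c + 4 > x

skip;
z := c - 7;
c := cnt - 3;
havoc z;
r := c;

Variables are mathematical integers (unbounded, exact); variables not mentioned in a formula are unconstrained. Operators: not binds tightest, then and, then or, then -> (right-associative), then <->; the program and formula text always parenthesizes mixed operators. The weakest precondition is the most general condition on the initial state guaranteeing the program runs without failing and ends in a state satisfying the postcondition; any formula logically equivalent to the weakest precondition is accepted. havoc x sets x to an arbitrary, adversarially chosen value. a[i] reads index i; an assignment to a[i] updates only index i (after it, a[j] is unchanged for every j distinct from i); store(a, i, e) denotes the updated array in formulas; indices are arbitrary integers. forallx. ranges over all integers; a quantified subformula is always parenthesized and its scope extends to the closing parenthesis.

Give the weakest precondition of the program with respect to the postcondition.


Working backward. After the program, the postcondition c + 4 > x must hold; in canonical form it is c > x - 4.
Before r := c: c > x - 4
Before havoc z: c > x - 4
Before c := cnt - 3: cnt > x - 1
Before z := c - 7: cnt > x - 1
Before skip: cnt > x - 1
Answer: WP = cnt > x - 1


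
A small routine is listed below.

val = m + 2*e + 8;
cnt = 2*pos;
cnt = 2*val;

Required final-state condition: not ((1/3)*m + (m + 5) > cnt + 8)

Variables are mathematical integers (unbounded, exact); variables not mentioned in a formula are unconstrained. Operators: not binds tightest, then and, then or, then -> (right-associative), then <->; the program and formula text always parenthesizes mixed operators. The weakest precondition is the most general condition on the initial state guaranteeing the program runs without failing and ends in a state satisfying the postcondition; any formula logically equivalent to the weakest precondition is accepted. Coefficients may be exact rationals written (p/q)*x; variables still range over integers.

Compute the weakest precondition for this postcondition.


Working backward. After the program, the postcondition not ((1/3)*m + (m + 5) > cnt + 8) must hold; in canonical form it is not ((4/3)*m > cnt + 3).
Before cnt := 2*val: not ((4/3)*m > 2*val + 3)
Before cnt := 2*pos: not ((4/3)*m > 2*val + 3)
Before val := m + 2*e + 8: not (4*e + (2/3)*m < -19)
Answer: WP = not (4*e + (2/3)*m < -19)


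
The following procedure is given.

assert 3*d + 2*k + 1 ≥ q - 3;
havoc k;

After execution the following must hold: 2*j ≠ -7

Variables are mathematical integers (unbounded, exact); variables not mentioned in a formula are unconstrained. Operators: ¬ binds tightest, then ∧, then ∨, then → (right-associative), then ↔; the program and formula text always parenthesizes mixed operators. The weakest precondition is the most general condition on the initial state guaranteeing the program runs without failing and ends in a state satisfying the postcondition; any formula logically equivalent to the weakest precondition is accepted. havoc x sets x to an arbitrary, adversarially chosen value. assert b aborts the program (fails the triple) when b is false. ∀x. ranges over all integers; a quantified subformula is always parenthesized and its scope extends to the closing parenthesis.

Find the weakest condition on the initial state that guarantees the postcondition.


Working backward. After the program, 2*j ≠ -7 must hold.
Before havoc k: 2*j ≠ -7
Before assert 3*d + 2*k + 1 ≥ q - 3: 3*d + 2*k ≥ q - 4 ∧ 2*j ≠ -7
Answer: WP = 3*d + 2*k ≥ q - 4 ∧ 2*j ≠ -7


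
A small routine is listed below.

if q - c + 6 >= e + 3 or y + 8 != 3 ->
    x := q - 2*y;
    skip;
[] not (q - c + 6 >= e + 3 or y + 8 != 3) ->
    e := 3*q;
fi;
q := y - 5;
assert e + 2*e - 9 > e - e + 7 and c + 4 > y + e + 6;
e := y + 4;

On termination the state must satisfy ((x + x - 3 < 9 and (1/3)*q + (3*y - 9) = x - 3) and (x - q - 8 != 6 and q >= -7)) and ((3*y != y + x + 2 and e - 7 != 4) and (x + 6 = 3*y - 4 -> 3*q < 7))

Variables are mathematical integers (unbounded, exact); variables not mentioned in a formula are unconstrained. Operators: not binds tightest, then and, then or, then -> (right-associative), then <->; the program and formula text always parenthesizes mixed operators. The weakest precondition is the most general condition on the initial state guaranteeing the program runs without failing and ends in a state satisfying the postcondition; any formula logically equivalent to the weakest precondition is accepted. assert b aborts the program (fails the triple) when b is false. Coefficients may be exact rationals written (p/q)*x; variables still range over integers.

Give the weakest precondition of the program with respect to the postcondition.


Working backward. After the program, the postcondition ((x + x - 3 < 9 and (1/3)*q + (3*y - 9) = x - 3) and (x - q - 8 != 6 and q >= -7)) and ((3*y != y + x + 2 and e - 7 != 4) and (x + 6 = 3*y - 4 -> 3*q < 7)) must hold; in canonical form it is 2*x < 12 and (1/3)*q + 3*y = x + 6 and x != q + 14 and q >= -7 and 2*y != x + 2 and e != 11 and (x = 3*y - 10 -> 3*q < 7).
Before e := y + 4: 2*x < 12 and (1/3)*q + 3*y = x + 6 and x != q + 14 and q >= -7 and 2*y != x + 2 and y != 7 and (x = 3*y - 10 -> 3*q < 7)
Before assert e + 2*e - 9 > e - e + 7 and c + 4 > y + e + 6: 3*e > 16 and c > e + y + 2 and 2*x < 12 and (1/3)*q + 3*y = x + 6 and x != q + 14 and q >= -7 and 2*y != x + 2 and y != 7 and (x = 3*y - 10 -> 3*q < 7)
Before q := y - 5: 3*e > 16 and c > e + y + 2 and 2*x < 12 and (10/3)*y = x + 23/3 and x != y + 9 and y >= -2 and 2*y != x + 2 and y != 7 and (x = 3*y - 10 -> 3*y < 22)
Then branch requires 3*e > 16 and c > e + y + 2 and 2*q < 4*y + 12 and (16/3)*y = q + 23/3 and q != 3*y + 9 and y >= -2 and 4*y != q + 2 and y != 7 and (q = 5*y - 10 -> 3*y < 22); else branch requires 9*q > 16 and c > 3*q + y + 2 and 2*x < 12 and (10/3)*y = x + 23/3 and x != y + 9 and y >= -2 and 2*y != x + 2 and y != 7 and (x = 3*y - 10 -> 3*y < 22).
Before the if: ((q >= c + e - 3 or y != -5) -> (3*e > 16 and c > e + y + 2 and 2*q < 4*y + 12 and (16/3)*y = q + 23/3 and q != 3*y + 9 and y >= -2 and 4*y != q + 2 and y != 7 and (q = 5*y - 10 -> 3*y < 22))) and ((not (q >= c + e - 3 or y != -5)) -> (9*q > 16 and c > 3*q + y + 2 and 2*x < 12 and (10/3)*y = x + 23/3 and x != y + 9 and y >= -2 and 2*y != x + 2 and y != 7 and (x = 3*y - 10 -> 3*y < 22)))
Answer: WP = ((q >= c + e - 3 or y != -5) -> (3*e > 16 and c > e + y + 2 and 2*q < 4*y + 12 and (16/3)*y = q + 23/3 and q != 3*y + 9 and y >= -2 and 4*y != q + 2 and y != 7 and (q = 5*y - 10 -> 3*y < 22))) and ((not (q >= c + e - 3 or y != -5)) -> (9*q > 16 and c > 3*q + y + 2 and 2*x < 12 and (10/3)*y = x + 23/3 and x != y + 9 and y >= -2 and 2*y != x + 2 and y != 7 and (x = 3*y - 10 -> 3*y < 22)))


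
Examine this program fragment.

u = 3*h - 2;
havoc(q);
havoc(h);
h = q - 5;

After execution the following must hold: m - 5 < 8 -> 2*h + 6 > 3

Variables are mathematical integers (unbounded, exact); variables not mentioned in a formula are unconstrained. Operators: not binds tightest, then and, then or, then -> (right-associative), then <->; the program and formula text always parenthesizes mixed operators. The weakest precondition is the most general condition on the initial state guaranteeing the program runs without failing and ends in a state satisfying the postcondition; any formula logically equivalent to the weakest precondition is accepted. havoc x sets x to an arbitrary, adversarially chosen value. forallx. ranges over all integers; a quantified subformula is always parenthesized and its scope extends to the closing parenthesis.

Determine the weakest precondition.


Working backward. After the program, the postcondition m - 5 < 8 -> 2*h + 6 > 3 must hold; in canonical form it is m < 13 -> 2*h > -3.
Before h := q - 5: m < 13 -> 2*q > 7
Before havoc h: m < 13 -> 2*q > 7
Before havoc q: forall q_1. (m < 13 -> 2*q_1 > 7)
Before u := 3*h - 2: forall q_1. (m < 13 -> 2*q_1 > 7)
Answer: WP = forall q_1. (m < 13 -> 2*q_1 > 7)


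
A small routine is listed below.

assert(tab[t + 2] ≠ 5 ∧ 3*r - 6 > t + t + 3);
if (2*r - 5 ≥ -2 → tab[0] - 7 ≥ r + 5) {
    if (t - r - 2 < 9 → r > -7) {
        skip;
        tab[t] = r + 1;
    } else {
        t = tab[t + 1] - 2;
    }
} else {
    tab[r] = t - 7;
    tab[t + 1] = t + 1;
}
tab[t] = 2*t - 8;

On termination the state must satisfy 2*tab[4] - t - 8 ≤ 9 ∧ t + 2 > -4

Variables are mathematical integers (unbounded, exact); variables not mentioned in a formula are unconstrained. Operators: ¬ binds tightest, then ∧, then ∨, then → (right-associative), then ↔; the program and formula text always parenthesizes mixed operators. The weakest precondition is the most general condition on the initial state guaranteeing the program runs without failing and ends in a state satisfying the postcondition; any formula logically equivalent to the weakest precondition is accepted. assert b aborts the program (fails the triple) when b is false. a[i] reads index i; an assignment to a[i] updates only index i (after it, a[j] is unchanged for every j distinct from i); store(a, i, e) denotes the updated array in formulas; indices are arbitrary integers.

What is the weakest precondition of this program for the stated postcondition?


Working backward. After the program, the postcondition 2*tab[4] - t - 8 ≤ 9 ∧ t + 2 > -4 must hold; in canonical form it is 2*tab[4] ≤ t + 17 ∧ t > -6.
Before tab[t] := 2*t - 8: 2*store(tab, t, 2*t - 8)[4] ≤ t + 17 ∧ t > -6
Then branch requires ((t < r + 11 → r > -7) → (2*store(store(tab, t, r + 1), t, 2*t - 8)[4] ≤ t + 17 ∧ t > -6)) ∧ ((¬(t < r + 11 → r > -7)) → (2*store(tab, tab[t + 1] - 2, 2*tab[t + 1] - 12)[4] ≤ tab[t + 1] + 15 ∧ tab[t + 1] > -4)); else branch requires 2*store(store(store(tab, r, t - 7), t + 1, t + 1), t, 2*t - 8)[4] ≤ t + 17 ∧ t > -6.
Before the if: ((2*r ≥ 3 → tab[0] ≥ r + 12) → (((t < r + 11 → r > -7) → (2*store(store(tab, t, r + 1), t, 2*t - 8)[4] ≤ t + 17 ∧ t > -6)) ∧ ((¬(t < r + 11 → r > -7)) → (2*store(tab, tab[t + 1] - 2, 2*tab[t + 1] - 12)[4] ≤ tab[t + 1] + 15 ∧ tab[t + 1] > -4)))) ∧ ((¬(2*r ≥ 3 → tab[0] ≥ r + 12)) → (2*store(store(store(tab, r, t - 7), t + 1, t + 1), t, 2*t - 8)[4] ≤ t + 17 ∧ t > -6))
Before assert tab[t + 2] ≠ 5 ∧ 3*r - 6 > t + t + 3: tab[t + 2] ≠ 5 ∧ 3*r > 2*t + 9 ∧ ((2*r ≥ 3 → tab[0] ≥ r + 12) → (((t < r + 11 → r > -7) → (2*store(store(tab, t, r + 1), t, 2*t - 8)[4] ≤ t + 17 ∧ t > -6)) ∧ ((¬(t < r + 11 → r > -7)) → (2*store(tab, tab[t + 1] - 2, 2*tab[t + 1] - 12)[4] ≤ tab[t + 1] + 15 ∧ tab[t + 1] > -4)))) ∧ ((¬(2*r ≥ 3 → tab[0] ≥ r + 12)) → (2*store(store(store(tab, r, t - 7), t + 1, t + 1), t, 2*t - 8)[4] ≤ t + 17 ∧ t > -6))
Answer: WP = tab[t + 2] ≠ 5 ∧ 3*r > 2*t + 9 ∧ ((2*r ≥ 3 → tab[0] ≥ r + 12) → (((t < r + 11 → r > -7) → (2*store(store(tab, t, r + 1), t, 2*t - 8)[4] ≤ t + 17 ∧ t > -6)) ∧ ((¬(t < r + 11 → r > -7)) → (2*store(tab, tab[t + 1] - 2, 2*tab[t + 1] - 12)[4] ≤ tab[t + 1] + 15 ∧ tab[t + 1] > -4)))) ∧ ((¬(2*r ≥ 3 → tab[0] ≥ r + 12)) → (2*store(store(store(tab, r, t - 7), t + 1, t + 1), t, 2*t - 8)[4] ≤ t + 17 ∧ t > -6))


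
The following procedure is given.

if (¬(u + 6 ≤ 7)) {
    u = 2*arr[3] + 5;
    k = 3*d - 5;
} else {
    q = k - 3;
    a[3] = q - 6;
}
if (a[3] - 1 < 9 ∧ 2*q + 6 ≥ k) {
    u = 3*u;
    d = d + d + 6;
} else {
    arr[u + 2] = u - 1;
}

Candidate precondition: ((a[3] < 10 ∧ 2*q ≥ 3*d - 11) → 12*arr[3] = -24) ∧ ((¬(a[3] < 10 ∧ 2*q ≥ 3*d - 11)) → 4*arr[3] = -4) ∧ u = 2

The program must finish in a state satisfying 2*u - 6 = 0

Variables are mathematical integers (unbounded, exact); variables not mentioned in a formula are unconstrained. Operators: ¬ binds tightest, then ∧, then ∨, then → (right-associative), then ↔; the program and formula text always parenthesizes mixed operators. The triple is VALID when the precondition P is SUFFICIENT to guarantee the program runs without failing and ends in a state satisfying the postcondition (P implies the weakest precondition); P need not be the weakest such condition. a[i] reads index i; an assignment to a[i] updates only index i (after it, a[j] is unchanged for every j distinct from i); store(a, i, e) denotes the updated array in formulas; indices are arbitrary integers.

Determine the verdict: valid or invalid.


Working backward. After the program, the postcondition 2*u - 6 = 0 must hold; in canonical form it is 2*u = 6.
Then branch requires 6*u = 6; else branch requires 2*u = 6.
Before the if: ((a[3] < 10 ∧ 2*q ≥ k - 6) → 6*u = 6) ∧ ((¬(a[3] < 10 ∧ 2*q ≥ k - 6)) → 2*u = 6)
Then branch requires ((a[3] < 10 ∧ 2*q ≥ 3*d - 11) → 12*arr[3] = -24) ∧ ((¬(a[3] < 10 ∧ 2*q ≥ 3*d - 11)) → 4*arr[3] = -4); else branch requires ((k < 19 ∧ k ≥ 0) → 6*u = 6) ∧ ((¬(k < 19 ∧ k ≥ 0)) → 2*u = 6).
Before the if: ((¬(u ≤ 1)) → (((a[3] < 10 ∧ 2*q ≥ 3*d - 11) → 12*arr[3] = -24) ∧ ((¬(a[3] < 10 ∧ 2*q ≥ 3*d - 11)) → 4*arr[3] = -4))) ∧ (u ≤ 1 → (((k < 19 ∧ k ≥ 0) → 6*u = 6) ∧ ((¬(k < 19 ∧ k ≥ 0)) → 2*u = 6)))
The weakest precondition is ((¬(u ≤ 1)) → (((a[3] < 10 ∧ 2*q ≥ 3*d - 11) → 12*arr[3] = -24) ∧ ((¬(a[3] < 10 ∧ 2*q ≥ 3*d - 11)) → 4*arr[3] = -4))) ∧ (u ≤ 1 → (((k < 19 ∧ k ≥ 0) → 6*u = 6) ∧ ((¬(k < 19 ∧ k ≥ 0)) → 2*u = 6))).
Check whether ((a[3] < 10 ∧ 2*q ≥ 3*d - 11) → 12*arr[3] = -24) ∧ ((¬(a[3] < 10 ∧ 2*q ≥ 3*d - 11)) → 4*arr[3] = -4) ∧ u = 2 implies it.
Every state satisfying the precondition satisfies the weakest precondition: the implication holds.
Answer: valid


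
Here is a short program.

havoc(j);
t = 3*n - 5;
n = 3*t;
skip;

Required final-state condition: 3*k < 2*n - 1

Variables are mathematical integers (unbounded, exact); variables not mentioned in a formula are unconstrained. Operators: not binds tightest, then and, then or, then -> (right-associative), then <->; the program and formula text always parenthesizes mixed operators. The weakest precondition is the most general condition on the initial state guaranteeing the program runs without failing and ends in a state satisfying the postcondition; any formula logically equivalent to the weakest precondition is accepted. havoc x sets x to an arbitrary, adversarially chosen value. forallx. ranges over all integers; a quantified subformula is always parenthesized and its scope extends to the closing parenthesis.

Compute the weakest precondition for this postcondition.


Working backward. After the program, 3*k < 2*n - 1 must hold.
Before skip: 3*k < 2*n - 1
Before n := 3*t: 3*k < 6*t - 1
Before t := 3*n - 5: 3*k < 18*n - 31
Before havoc j: 3*k < 18*n - 31
Answer: WP = 3*k < 18*n - 31


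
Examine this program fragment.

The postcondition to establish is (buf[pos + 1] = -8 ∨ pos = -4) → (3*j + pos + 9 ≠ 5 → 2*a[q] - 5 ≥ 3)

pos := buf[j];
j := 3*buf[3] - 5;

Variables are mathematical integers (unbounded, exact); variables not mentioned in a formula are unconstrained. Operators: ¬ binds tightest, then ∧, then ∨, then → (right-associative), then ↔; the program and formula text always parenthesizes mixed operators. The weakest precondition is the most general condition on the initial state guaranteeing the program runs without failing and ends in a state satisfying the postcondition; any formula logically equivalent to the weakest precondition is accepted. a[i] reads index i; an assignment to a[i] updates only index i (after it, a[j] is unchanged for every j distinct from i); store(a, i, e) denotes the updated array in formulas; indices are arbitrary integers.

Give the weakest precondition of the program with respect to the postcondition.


Working backward. After the program, the postcondition (buf[pos + 1] = -8 ∨ pos = -4) → (3*j + pos + 9 ≠ 5 → 2*a[q] - 5 ≥ 3) must hold; in canonical form it is (buf[pos + 1] = -8 ∨ pos = -4) → (3*j + pos ≠ -4 → 2*a[q] ≥ 8).
Before j := 3*buf[3] - 5: (buf[pos + 1] = -8 ∨ pos = -4) → (9*buf[3] + pos ≠ 11 → 2*a[q] ≥ 8)
Before pos := buf[j]: (buf[buf[j] + 1] = -8 ∨ buf[j] = -4) → (9*buf[3] + buf[j] ≠ 11 → 2*a[q] ≥ 8)
Answer: WP = (buf[buf[j] + 1] = -8 ∨ buf[j] = -4) → (9*buf[3] + buf[j] ≠ 11 → 2*a[q] ≥ 8)


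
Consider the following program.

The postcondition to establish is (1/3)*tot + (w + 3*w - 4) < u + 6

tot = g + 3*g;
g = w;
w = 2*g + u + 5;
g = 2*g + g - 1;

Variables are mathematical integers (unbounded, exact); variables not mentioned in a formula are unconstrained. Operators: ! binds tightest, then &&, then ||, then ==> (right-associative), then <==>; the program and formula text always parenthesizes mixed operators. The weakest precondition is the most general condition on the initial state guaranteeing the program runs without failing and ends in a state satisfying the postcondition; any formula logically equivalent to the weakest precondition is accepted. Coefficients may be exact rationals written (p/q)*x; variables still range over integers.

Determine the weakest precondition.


Working backward. After the program, the postcondition (1/3)*tot + (w + 3*w - 4) < u + 6 must hold; in canonical form it is (1/3)*tot + 4*w < u + 10.
Before g := 2*g + g - 1: (1/3)*tot + 4*w < u + 10
Before w := 2*g + u + 5: 8*g + (1/3)*tot + 3*u < -10
Before g := w: (1/3)*tot + 3*u + 8*w < -10
Before tot := g + 3*g: (4/3)*g + 3*u + 8*w < -10
Answer: WP = (4/3)*g + 3*u + 8*w < -10


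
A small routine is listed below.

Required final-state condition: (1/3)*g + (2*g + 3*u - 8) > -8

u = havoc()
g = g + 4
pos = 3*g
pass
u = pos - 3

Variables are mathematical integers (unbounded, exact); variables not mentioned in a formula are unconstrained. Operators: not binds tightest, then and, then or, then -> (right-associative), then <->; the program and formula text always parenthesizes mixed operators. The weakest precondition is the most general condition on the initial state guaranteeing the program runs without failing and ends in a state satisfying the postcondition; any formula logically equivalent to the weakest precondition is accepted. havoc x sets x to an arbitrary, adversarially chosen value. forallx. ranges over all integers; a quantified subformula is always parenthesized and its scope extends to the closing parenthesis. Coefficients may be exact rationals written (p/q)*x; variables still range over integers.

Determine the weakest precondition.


Working backward. After the program, the postcondition (1/3)*g + (2*g + 3*u - 8) > -8 must hold; in canonical form it is (7/3)*g + 3*u > 0.
Before u := pos - 3: (7/3)*g + 3*pos > 9
Before skip: (7/3)*g + 3*pos > 9
Before pos := 3*g: (34/3)*g > 9
Before g := g + 4: (34/3)*g > -109/3
Before havoc u: (34/3)*g > -109/3
Answer: WP = (34/3)*g > -109/3


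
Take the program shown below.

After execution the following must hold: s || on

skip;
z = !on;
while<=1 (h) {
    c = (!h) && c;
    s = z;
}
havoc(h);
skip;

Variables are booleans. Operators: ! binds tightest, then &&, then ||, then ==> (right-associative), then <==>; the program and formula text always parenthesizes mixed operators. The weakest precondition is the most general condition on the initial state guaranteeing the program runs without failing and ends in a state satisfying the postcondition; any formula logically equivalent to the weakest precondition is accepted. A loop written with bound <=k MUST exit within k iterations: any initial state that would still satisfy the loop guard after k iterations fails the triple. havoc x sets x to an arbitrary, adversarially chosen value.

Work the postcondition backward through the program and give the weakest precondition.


Working backward. After the program, s || on must hold.
Before skip: s || on
Before havoc h: s || on
Before the loop (bound <=1), unroll the exhaustion recursion (WP_0 = exit-now case; WP_j = one more guarded iteration, up to j = 1):
  WP_0: (!h) && (s || on)
  WP_1: (h ==> ((!h) && (z || on))) && ((!h) ==> (s || on))
So before the loop: (h ==> ((!h) && (z || on))) && ((!h) ==> (s || on))
Before z := !on: (h ==> (!h)) && ((!h) ==> (s || on))
Before skip: (h ==> (!h)) && ((!h) ==> (s || on))
Answer: WP = (h ==> (!h)) && ((!h) ==> (s || on))


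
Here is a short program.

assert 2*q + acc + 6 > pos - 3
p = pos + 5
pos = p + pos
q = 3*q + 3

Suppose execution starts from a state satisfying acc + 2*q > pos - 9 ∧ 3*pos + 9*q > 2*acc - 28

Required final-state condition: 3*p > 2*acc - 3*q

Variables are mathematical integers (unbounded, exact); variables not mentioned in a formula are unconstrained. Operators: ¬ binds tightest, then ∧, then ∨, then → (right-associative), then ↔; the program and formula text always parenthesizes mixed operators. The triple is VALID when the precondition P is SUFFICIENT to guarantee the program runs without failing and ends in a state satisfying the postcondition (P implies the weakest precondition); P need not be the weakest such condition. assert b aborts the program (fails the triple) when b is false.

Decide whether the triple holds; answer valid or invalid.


Working backward. After the program, the postcondition 3*p > 2*acc - 3*q must hold; in canonical form it is 3*p + 3*q > 2*acc.
Before q := 3*q + 3: 3*p + 9*q > 2*acc - 9
Before pos := p + pos: 3*p + 9*q > 2*acc - 9
Before p := pos + 5: 3*pos + 9*q > 2*acc - 24
Before assert 2*q + acc + 6 > pos - 3: acc + 2*q > pos - 9 ∧ 3*pos + 9*q > 2*acc - 24
The weakest precondition is acc + 2*q > pos - 9 ∧ 3*pos + 9*q > 2*acc - 24.
Check whether acc + 2*q > pos - 9 ∧ 3*pos + 9*q > 2*acc - 28 implies it.
Countermodel: at the initial state acc = 0, pos = -8, q = 0, the precondition holds but the weakest precondition fails.
Answer: invalid


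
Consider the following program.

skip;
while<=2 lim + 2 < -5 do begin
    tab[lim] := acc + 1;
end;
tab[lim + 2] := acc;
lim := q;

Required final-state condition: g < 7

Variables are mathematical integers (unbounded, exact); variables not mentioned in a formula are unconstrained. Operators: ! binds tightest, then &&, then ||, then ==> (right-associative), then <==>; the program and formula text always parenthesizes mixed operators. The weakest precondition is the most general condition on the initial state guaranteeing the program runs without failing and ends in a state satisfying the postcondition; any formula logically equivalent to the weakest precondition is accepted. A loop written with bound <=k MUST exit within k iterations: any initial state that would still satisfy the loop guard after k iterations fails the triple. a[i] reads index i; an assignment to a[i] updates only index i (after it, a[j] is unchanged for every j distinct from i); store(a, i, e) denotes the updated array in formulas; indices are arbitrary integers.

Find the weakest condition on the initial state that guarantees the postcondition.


Working backward. After the program, g < 7 must hold.
Before lim := q: g < 7
Before tab[lim + 2] := acc: g < 7
Before the loop (bound <=2), unroll the exhaustion recursion (WP_0 = exit-now case; WP_j = one more guarded iteration, up to j = 2):
  WP_0: (!(lim < -7)) && g < 7
  WP_1: (lim < -7 ==> ((!(lim < -7)) && g < 7)) && ((!(lim < -7)) ==> g < 7)
  WP_2: (lim < -7 ==> ((lim < -7 ==> ((!(lim < -7)) && g < 7)) && ((!(lim < -7)) ==> g < 7))) && ((!(lim < -7)) ==> g < 7)
So before the loop: (lim < -7 ==> ((lim < -7 ==> ((!(lim < -7)) && g < 7)) && ((!(lim < -7)) ==> g < 7))) && ((!(lim < -7)) ==> g < 7)
Before skip: (lim < -7 ==> ((lim < -7 ==> ((!(lim < -7)) && g < 7)) && ((!(lim < -7)) ==> g < 7))) && ((!(lim < -7)) ==> g < 7)
Answer: WP = (lim < -7 ==> ((lim < -7 ==> ((!(lim < -7)) && g < 7)) && ((!(lim < -7)) ==> g < 7))) && ((!(lim < -7)) ==> g < 7)
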